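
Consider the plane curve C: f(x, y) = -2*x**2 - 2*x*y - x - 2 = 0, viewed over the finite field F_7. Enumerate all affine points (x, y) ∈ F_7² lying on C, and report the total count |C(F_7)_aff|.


Affine F_7-points: {(1, 1), (2, 4), (3, 2), (4, 4), (5, 2), (6, 5)}; count = 6.

For each of the 49 pairs (x, y) ∈ F_7², evaluate f(x, y) mod 7. Record the zeros.
  x = 0: [0↦5, 1↦5, 2↦5, 3↦5, 4↦5, 5↦5, 6↦5]  zeros at y ∈ ∅
  x = 1: [0↦2, 1↦0, 2↦5, 3↦3, 4↦1, 5↦6, 6↦4]  zeros at y ∈ {1}
  x = 2: [0↦2, 1↦5, 2↦1, 3↦4, 4↦0, 5↦3, 6↦6]  zeros at y ∈ {4}
  x = 3: [0↦5, 1↦6, 2↦0, 3↦1, 4↦2, 5↦3, 6↦4]  zeros at y ∈ {2}
  x = 4: [0↦4, 1↦3, 2↦2, 3↦1, 4↦0, 5↦6, 6↦5]  zeros at y ∈ {4}
  x = 5: [0↦6, 1↦3, 2↦0, 3↦4, 4↦1, 5↦5, 6↦2]  zeros at y ∈ {2}
  x = 6: [0↦4, 1↦6, 2↦1, 3↦3, 4↦5, 5↦0, 6↦2]  zeros at y ∈ {5}
Collecting zeros: affine points = {(1, 1), (2, 4), (3, 2), (4, 4), (5, 2), (6, 5)}.
Total count |C(F_7)_aff| = 6.


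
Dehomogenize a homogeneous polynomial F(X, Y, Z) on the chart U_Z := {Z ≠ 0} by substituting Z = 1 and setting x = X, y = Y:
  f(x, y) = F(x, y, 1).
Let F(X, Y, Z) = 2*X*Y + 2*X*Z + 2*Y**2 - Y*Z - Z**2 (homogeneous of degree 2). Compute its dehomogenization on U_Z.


f(x, y) = 2*x*y + 2*x + 2*y**2 - y - 1

On U_Z we set Z = 1. Each monomial c·X^i·Y^j·Z^k in F becomes c·x^i·y^j·1^k = c·x^i·y^j.
Substituting Z = 1: F(X, Y, 1) = 2*x*y + 2*x + 2*y**2 - y - 1.
Note: deg(f) ≤ deg(F) = 2; strict inequality happens when F is divisible by Z (lost terms).


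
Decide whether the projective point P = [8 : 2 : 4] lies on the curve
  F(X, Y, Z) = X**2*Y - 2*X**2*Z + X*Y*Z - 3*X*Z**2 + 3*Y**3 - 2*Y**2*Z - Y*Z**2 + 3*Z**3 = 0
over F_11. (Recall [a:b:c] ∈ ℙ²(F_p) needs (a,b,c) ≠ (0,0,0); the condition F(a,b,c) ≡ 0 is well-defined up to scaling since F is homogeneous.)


F(8,2,4) ≡ 9 (mod 11); P is NOT on the curve.

Evaluate F(8, 2, 4) term-by-term (mod 11).
  X**2*Y ↦ 1·64·2·1 = 128
  -2*X**2*Z ↦ -2·64·1·4 = -512
  X*Y*Z ↦ 1·8·2·4 = 64
  -3*X*Z**2 ↦ -3·8·1·16 = -384
  3*Y**3 ↦ 3·1·8·1 = 24
  -2*Y**2*Z ↦ -2·1·4·4 = -32
  -Y*Z**2 ↦ -1·1·2·16 = -32
  3*Z**3 ↦ 3·1·1·64 = 192
Sum: F(8, 2, 4) = (128) + (-512) + (64) + (-384) + (24) + (-32) + (-32) + (192) = -552.
Reducing mod 11: -552 ≡ 9 (mod 11).
Since F(a, b, c) ≡ 9 ≠ 0 (mod 11), P does NOT lie on the curve.


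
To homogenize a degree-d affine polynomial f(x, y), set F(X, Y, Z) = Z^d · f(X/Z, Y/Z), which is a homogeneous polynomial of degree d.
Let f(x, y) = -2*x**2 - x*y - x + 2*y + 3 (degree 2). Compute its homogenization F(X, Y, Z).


F(X, Y, Z) = -2*X**2 - X*Y - X*Z + 2*Y*Z + 3*Z**2

deg(f) = 2.
Substitute x = X/Z, y = Y/Z into f, then multiply by Z^2.
  monomial -2·x^2·y^0 ↦ -2·X^2·Y^0·Z^0.
  monomial -1·x^1·y^1 ↦ -1·X^1·Y^1·Z^0.
  monomial -1·x^1·y^0 ↦ -1·X^1·Y^0·Z^1.
  monomial 2·x^0·y^1 ↦ 2·X^0·Y^1·Z^1.
  monomial 3·x^0·y^0 ↦ 3·X^0·Y^0·Z^2.
Collecting: F(X, Y, Z) = -2*X**2 - X*Y - X*Z + 2*Y*Z + 3*Z**2.


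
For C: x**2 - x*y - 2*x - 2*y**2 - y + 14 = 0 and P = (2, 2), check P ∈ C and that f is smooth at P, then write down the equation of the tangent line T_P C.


Tangent line at P: 22 - 11*y = 0.

Step 1: f(2, 2) = 0, so P lies on C.
Step 2: partial derivatives
  f_x(x, y) = 2*x - y - 2, f_y(x, y) = -x - 4*y - 1.
  f_x(P) = 0, f_y(P) = -11 (gradient nonzero, so P is smooth).
Step 3: tangent line at P: 0·(x − 2) + -11·(y − 2) = 0.
Expanding: 22 - 11*y = 0.


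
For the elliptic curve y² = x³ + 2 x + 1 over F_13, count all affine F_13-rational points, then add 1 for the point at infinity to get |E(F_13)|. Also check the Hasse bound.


Affine points = {(0, 1), (0, 12), (1, 2), (1, 11), (2, 0), (8, 3), (8, 10)}; affine count = 7; |E(F_13)| = 8.

Discriminant check: Δ ∝ 4a³ + 27b² = 4·2³ + 27·1² = 4·8 + 27·1 ≡ 7 (mod 13). Nonzero ⇒ E is nonsingular.
For each x ∈ F_13, compute rhs = x³ + 2·x + 1 mod 13, then count y ∈ F_13 with y² ≡ rhs.
  x = 0: rhs = 1, matching y values: 1, 12 (2 points).
  x = 1: rhs = 4, matching y values: 2, 11 (2 points).
  x = 2: rhs = 0, matching y values: 0 (1 points).
  x = 3: rhs = 8, matching y values: none (0 points).
  x = 4: rhs = 8, matching y values: none (0 points).
  x = 5: rhs = 6, matching y values: none (0 points).
  x = 6: rhs = 8, matching y values: none (0 points).
  x = 7: rhs = 7, matching y values: none (0 points).
  x = 8: rhs = 9, matching y values: 3, 10 (2 points).
  x = 9: rhs = 7, matching y values: none (0 points).
  x = 10: rhs = 7, matching y values: none (0 points).
  x = 11: rhs = 2, matching y values: none (0 points).
  x = 12: rhs = 11, matching y values: none (0 points).
Total affine count: 7.
Full point count |E(F_13)| = 7 + 1 = 8.
Hasse bound: |8 − (13+1)| = |-6| = 6 ≤ 2√13 ≈ 7.2111 ✓.


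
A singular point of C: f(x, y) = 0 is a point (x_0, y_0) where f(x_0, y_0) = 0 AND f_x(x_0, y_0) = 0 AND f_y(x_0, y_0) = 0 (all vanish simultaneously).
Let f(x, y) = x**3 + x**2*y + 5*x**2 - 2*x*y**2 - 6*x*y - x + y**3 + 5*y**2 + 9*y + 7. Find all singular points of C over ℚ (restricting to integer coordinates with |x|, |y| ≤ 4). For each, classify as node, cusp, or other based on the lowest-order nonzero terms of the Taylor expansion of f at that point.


Singular points: {(-1, -2)}; classification: cusp.

Compute partial derivatives:
  f_x = 3*x**2 + 2*x*y + 10*x - 2*y**2 - 6*y - 1.
  f_y = x**2 - 4*x*y - 6*x + 3*y**2 + 10*y + 9.
Scan x_0 ∈ {−4, ..., 4}. For each x_0, f_y(x_0, y) is a polynomial in y; find its integer roots y ∈ {−4, ..., 4}, then test f_x and f at those candidates.
  x = -4: f_y(-4, y) = 3*y**2 + 26*y + 49; no integer root y with |y| ≤ 4.
  x = -3: f_y(-3, y) = 3*y**2 + 22*y + 36; no integer root y with |y| ≤ 4.
  x = -2: f_y(-2, y) = 3*y**2 + 18*y + 25; no integer root y with |y| ≤ 4.
  x = -1: f_y(-1, y) = 3*y**2 + 14*y + 16; vanishes at y ∈ {-2}. (-1, -2): f_x = 0, f = 0 — SINGULAR.
  x = 0: f_y(0, y) = 3*y**2 + 10*y + 9; no integer root y with |y| ≤ 4.
  x = 1: f_y(1, y) = 3*y**2 + 6*y + 4; no integer root y with |y| ≤ 4.
  x = 2: f_y(2, y) = 3*y**2 + 2*y + 1; no integer root y with |y| ≤ 4.
  x = 3: f_y(3, y) = 3*y**2 - 2*y; vanishes at y ∈ {0}. (3, 0): f_x = 56 ≠ 0.
  x = 4: f_y(4, y) = 3*y**2 - 6*y + 1; no integer root y with |y| ≤ 4.
Only singular point on the grid: (-1, -2).
Classify: substitute x = -1 + u, y = -2 + v and expand: f = u**3 + u**2*v - 2*u*v**2 + v**3 + v**2.
No constant or linear terms (consistent with a singular point). Quadratic part: v**2. Cubic part: u**3 + u**2*v - 2*u*v**2 + v**3.
The quadratic part v**2 is a perfect square, so there is a single (double) tangent line v = 0, i.e. y = -2. Restricting the cubic part to that line (v = 0) leaves u**3 ≠ 0, so f is not divisible by v and the branch is v² ≈ -u**3 to lowest order — this is a cusp.
Classification: cusp.


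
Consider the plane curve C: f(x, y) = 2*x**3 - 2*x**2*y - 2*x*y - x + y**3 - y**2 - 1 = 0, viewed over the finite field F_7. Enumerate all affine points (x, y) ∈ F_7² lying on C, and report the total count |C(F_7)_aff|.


Affine F_7-points: {(1, 0), (2, 2), (4, 3), (4, 6), (6, 5)}; count = 5.

For each of the 49 pairs (x, y) ∈ F_7², evaluate f(x, y) mod 7. Record the zeros.
  x = 0: [0↦6, 1↦6, 2↦3, 3↦3, 4↦5, 5↦1, 6↦4]  zeros at y ∈ ∅
  x = 1: [0↦0, 1↦3, 2↦3, 3↦6, 4↦4, 5↦3, 6↦2]  zeros at y ∈ {0}
  x = 2: [0↦6, 1↦1, 2↦0, 3↦2, 4↦6, 5↦4, 6↦2]  zeros at y ∈ {2}
  x = 3: [0↦1, 1↦5, 2↦6, 3↦3, 4↦2, 5↦2, 6↦2]  zeros at y ∈ ∅
  x = 4: [0↦4, 1↦6, 2↦5, 3↦0, 4↦4, 5↦2, 6↦0]  zeros at y ∈ {3, 6}
  x = 5: [0↦6, 1↦2, 2↦2, 3↦5, 4↦3, 5↦2, 6↦1]  zeros at y ∈ ∅
  x = 6: [0↦5, 1↦5, 2↦2, 3↦2, 4↦4, 5↦0, 6↦3]  zeros at y ∈ {5}
Collecting zeros: affine points = {(1, 0), (2, 2), (4, 3), (4, 6), (6, 5)}.
Total count |C(F_7)_aff| = 5.


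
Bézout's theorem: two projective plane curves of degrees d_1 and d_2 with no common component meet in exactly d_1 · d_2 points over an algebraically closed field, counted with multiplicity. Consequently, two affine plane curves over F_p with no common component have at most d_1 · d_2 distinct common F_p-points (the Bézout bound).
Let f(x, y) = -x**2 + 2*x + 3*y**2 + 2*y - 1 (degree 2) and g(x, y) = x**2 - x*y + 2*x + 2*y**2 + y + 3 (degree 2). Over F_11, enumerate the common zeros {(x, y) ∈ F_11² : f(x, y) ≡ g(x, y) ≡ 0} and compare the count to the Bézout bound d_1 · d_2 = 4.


Common zeros: {(8, 2)}; count = 1; Bézout bound = 4.

deg(f) = 2, deg(g) = 2, so Bézout bound = 4.
Scan x ∈ F_11. For each x, list the y ∈ F_11 with f(x, y) ≡ 0 and those with g(x, y) ≡ 0 (mod 11); the common zeros in that column are the intersection.
  x = 0: f ≡ 0 at y ∈ {4, 10}; g ≡ 0 at y ∈ ∅; common: ∅.
  x = 1: f ≡ 0 at y ∈ {0, 3}; g ≡ 0 at y ∈ ∅; common: ∅.
  x = 2: f ≡ 0 at y ∈ {4, 10}; g ≡ 0 at y ∈ {0, 6}; common: ∅.
  x = 3: f ≡ 0 at y ∈ ∅; g ≡ 0 at y ∈ {2, 10}; common: ∅.
  x = 4: f ≡ 0 at y ∈ ∅; g ≡ 0 at y ∈ ∅; common: ∅.
  x = 5: f ≡ 0 at y ∈ {1, 2}; g ≡ 0 at y ∈ {3, 10}; common: ∅.
  x = 6: f ≡ 0 at y ∈ ∅; g ≡ 0 at y ∈ ∅; common: ∅.
  x = 7: f ≡ 0 at y ∈ ∅; g ≡ 0 at y ∈ {0, 3}; common: ∅.
  x = 8: f ≡ 0 at y ∈ {1, 2}; g ≡ 0 at y ∈ {2, 7}; common: {2}.
  x = 9: f ≡ 0 at y ∈ ∅; g ≡ 0 at y ∈ ∅; common: ∅.
  x = 10: f ≡ 0 at y ∈ ∅; g ≡ 0 at y ∈ ∅; common: ∅.
Collecting: common zeros = {(8, 2)}, so the count is 1.
Comparison with the Bézout bound: 1 ≤ 4 = deg(f)·deg(g), as expected for curves with no common component (the affine F_11-count falls short of the bound because intersections may lie at infinity, over extension fields, or carry multiplicity).


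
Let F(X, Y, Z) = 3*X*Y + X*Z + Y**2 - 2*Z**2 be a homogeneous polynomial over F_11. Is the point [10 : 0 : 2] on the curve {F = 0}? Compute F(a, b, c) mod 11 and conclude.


F(10,0,2) ≡ 1 (mod 11); P is NOT on the curve.

Evaluate F(10, 0, 2) term-by-term (mod 11).
  3*X*Y ↦ 3·10·0·1 = 0
  X*Z ↦ 1·10·1·2 = 20
  Y**2 ↦ 1·1·0·1 = 0
  -2*Z**2 ↦ -2·1·1·4 = -8
Sum: F(10, 0, 2) = (0) + (20) + (0) + (-8) = 12.
Reducing mod 11: 12 ≡ 1 (mod 11).
Since F(a, b, c) ≡ 1 ≠ 0 (mod 11), P does NOT lie on the curve.


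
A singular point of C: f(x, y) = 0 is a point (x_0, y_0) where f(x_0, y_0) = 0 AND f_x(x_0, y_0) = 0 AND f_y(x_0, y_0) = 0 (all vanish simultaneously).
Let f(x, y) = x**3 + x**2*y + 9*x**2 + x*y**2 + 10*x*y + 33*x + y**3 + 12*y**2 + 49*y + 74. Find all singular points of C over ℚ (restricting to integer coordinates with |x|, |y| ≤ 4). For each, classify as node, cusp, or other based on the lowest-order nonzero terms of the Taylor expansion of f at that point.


Singular points: {(-2, -3)}; classification: cusp.

Compute partial derivatives:
  f_x = 3*x**2 + 2*x*y + 18*x + y**2 + 10*y + 33.
  f_y = x**2 + 2*x*y + 10*x + 3*y**2 + 24*y + 49.
Scan x_0 ∈ {−4, ..., 4}. For each x_0, f_y(x_0, y) is a polynomial in y; find its integer roots y ∈ {−4, ..., 4}, then test f_x and f at those candidates.
  x = -4: f_y(-4, y) = 3*y**2 + 16*y + 25; no integer root y with |y| ≤ 4.
  x = -3: f_y(-3, y) = 3*y**2 + 18*y + 28; no integer root y with |y| ≤ 4.
  x = -2: f_y(-2, y) = 3*y**2 + 20*y + 33; vanishes at y ∈ {-3}. (-2, -3): f_x = 0, f = 0 — SINGULAR.
  x = -1: f_y(-1, y) = 3*y**2 + 22*y + 40; vanishes at y ∈ {-4}. (-1, -4): f_x = 2 ≠ 0.
  x = 0: f_y(0, y) = 3*y**2 + 24*y + 49; no integer root y with |y| ≤ 4.
  x = 1: f_y(1, y) = 3*y**2 + 26*y + 60; no integer root y with |y| ≤ 4.
  x = 2: f_y(2, y) = 3*y**2 + 28*y + 73; no integer root y with |y| ≤ 4.
  x = 3: f_y(3, y) = 3*y**2 + 30*y + 88; no integer root y with |y| ≤ 4.
  x = 4: f_y(4, y) = 3*y**2 + 32*y + 105; no integer root y with |y| ≤ 4.
Only singular point on the grid: (-2, -3).
Classify: substitute x = -2 + u, y = -3 + v and expand: f = u**3 + u**2*v + u*v**2 + v**3 + v**2.
No constant or linear terms (consistent with a singular point). Quadratic part: v**2. Cubic part: u**3 + u**2*v + u*v**2 + v**3.
The quadratic part v**2 is a perfect square, so there is a single (double) tangent line v = 0, i.e. y = -3. Restricting the cubic part to that line (v = 0) leaves u**3 ≠ 0, so f is not divisible by v and the branch is v² ≈ -u**3 to lowest order — this is a cusp.
Classification: cusp.


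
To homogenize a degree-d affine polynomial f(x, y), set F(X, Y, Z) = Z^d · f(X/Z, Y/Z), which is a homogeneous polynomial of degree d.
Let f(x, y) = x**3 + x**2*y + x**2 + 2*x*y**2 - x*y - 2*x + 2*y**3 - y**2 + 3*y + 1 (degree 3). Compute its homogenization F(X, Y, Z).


F(X, Y, Z) = X**3 + X**2*Y + X**2*Z + 2*X*Y**2 - X*Y*Z - 2*X*Z**2 + 2*Y**3 - Y**2*Z + 3*Y*Z**2 + Z**3

deg(f) = 3.
Substitute x = X/Z, y = Y/Z into f, then multiply by Z^3.
  monomial 1·x^3·y^0 ↦ 1·X^3·Y^0·Z^0.
  monomial 1·x^2·y^1 ↦ 1·X^2·Y^1·Z^0.
  monomial 1·x^2·y^0 ↦ 1·X^2·Y^0·Z^1.
  monomial 2·x^1·y^2 ↦ 2·X^1·Y^2·Z^0.
  monomial -1·x^1·y^1 ↦ -1·X^1·Y^1·Z^1.
  monomial -2·x^1·y^0 ↦ -2·X^1·Y^0·Z^2.
  monomial 2·x^0·y^3 ↦ 2·X^0·Y^3·Z^0.
  monomial -1·x^0·y^2 ↦ -1·X^0·Y^2·Z^1.
  monomial 3·x^0·y^1 ↦ 3·X^0·Y^1·Z^2.
  monomial 1·x^0·y^0 ↦ 1·X^0·Y^0·Z^3.
Collecting: F(X, Y, Z) = X**3 + X**2*Y + X**2*Z + 2*X*Y**2 - X*Y*Z - 2*X*Z**2 + 2*Y**3 - Y**2*Z + 3*Y*Z**2 + Z**3.


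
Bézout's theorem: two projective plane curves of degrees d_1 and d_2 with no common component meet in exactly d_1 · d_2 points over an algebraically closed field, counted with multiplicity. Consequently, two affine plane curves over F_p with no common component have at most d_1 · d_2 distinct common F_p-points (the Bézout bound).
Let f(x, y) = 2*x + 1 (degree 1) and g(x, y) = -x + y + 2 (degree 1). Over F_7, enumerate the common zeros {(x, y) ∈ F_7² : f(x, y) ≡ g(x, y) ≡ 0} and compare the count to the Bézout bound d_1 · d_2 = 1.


Common zeros: {(3, 1)}; count = 1; Bézout bound = 1.

deg(f) = 1, deg(g) = 1, so Bézout bound = 1.
Scan x ∈ F_7. For each x, list the y ∈ F_7 with f(x, y) ≡ 0 and those with g(x, y) ≡ 0 (mod 7); the common zeros in that column are the intersection.
  x = 0: f ≡ 0 at y ∈ ∅; g ≡ 0 at y ∈ {5}; common: ∅.
  x = 1: f ≡ 0 at y ∈ ∅; g ≡ 0 at y ∈ {6}; common: ∅.
  x = 2: f ≡ 0 at y ∈ ∅; g ≡ 0 at y ∈ {0}; common: ∅.
  x = 3: f ≡ 0 at y ∈ {0, 1, 2, 3, 4, 5, 6}; g ≡ 0 at y ∈ {1}; common: {1}.
  x = 4: f ≡ 0 at y ∈ ∅; g ≡ 0 at y ∈ {2}; common: ∅.
  x = 5: f ≡ 0 at y ∈ ∅; g ≡ 0 at y ∈ {3}; common: ∅.
  x = 6: f ≡ 0 at y ∈ ∅; g ≡ 0 at y ∈ {4}; common: ∅.
Collecting: common zeros = {(3, 1)}, so the count is 1.
Comparison with the Bézout bound: 1 ≤ 1 = deg(f)·deg(g), as expected for curves with no common component (the bound is attained).


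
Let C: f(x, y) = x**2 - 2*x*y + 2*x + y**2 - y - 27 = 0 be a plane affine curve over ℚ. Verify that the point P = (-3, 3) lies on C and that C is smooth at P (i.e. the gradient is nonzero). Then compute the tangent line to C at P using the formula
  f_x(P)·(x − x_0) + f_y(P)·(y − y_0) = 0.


Tangent line at P: -10*x + 11*y - 63 = 0.

Step 1: f(-3, 3) = 0, so P lies on C.
Step 2: partial derivatives
  f_x(x, y) = 2*x - 2*y + 2, f_y(x, y) = -2*x + 2*y - 1.
  f_x(P) = -10, f_y(P) = 11 (gradient nonzero, so P is smooth).
Step 3: tangent line at P: -10·(x − -3) + 11·(y − 3) = 0.
Expanding: -10*x + 11*y - 63 = 0.


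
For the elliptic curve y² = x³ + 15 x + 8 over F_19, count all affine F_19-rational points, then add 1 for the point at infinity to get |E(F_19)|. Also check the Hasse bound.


Affine points = {(1, 9), (1, 10), (3, 2), (3, 17), (7, 0), (9, 6), (9, 13), (12, 4), (12, 15), (13, 5), (13, 14), (14, 6), (14, 13), (15, 6), (15, 13), (18, 7), (18, 12)}; affine count = 17; |E(F_19)| = 18.

Discriminant check: Δ ∝ 4a³ + 27b² = 4·15³ + 27·8² = 4·3375 + 27·64 ≡ 9 (mod 19). Nonzero ⇒ E is nonsingular.
For each x ∈ F_19, compute rhs = x³ + 15·x + 8 mod 19, then count y ∈ F_19 with y² ≡ rhs.
  x = 0: rhs = 8, matching y values: none (0 points).
  x = 1: rhs = 5, matching y values: 9, 10 (2 points).
  x = 2: rhs = 8, matching y values: none (0 points).
  x = 3: rhs = 4, matching y values: 2, 17 (2 points).
  x = 4: rhs = 18, matching y values: none (0 points).
  x = 5: rhs = 18, matching y values: none (0 points).
  x = 6: rhs = 10, matching y values: none (0 points).
  x = 7: rhs = 0, matching y values: 0 (1 points).
  x = 8: rhs = 13, matching y values: none (0 points).
  x = 9: rhs = 17, matching y values: 6, 13 (2 points).
  x = 10: rhs = 18, matching y values: none (0 points).
  x = 11: rhs = 3, matching y values: none (0 points).
  x = 12: rhs = 16, matching y values: 4, 15 (2 points).
  x = 13: rhs = 6, matching y values: 5, 14 (2 points).
  x = 14: rhs = 17, matching y values: 6, 13 (2 points).
  x = 15: rhs = 17, matching y values: 6, 13 (2 points).
  x = 16: rhs = 12, matching y values: none (0 points).
  x = 17: rhs = 8, matching y values: none (0 points).
  x = 18: rhs = 11, matching y values: 7, 12 (2 points).
Total affine count: 17.
Full point count |E(F_19)| = 17 + 1 = 18.
Hasse bound: |18 − (19+1)| = |-2| = 2 ≤ 2√19 ≈ 8.7178 ✓.


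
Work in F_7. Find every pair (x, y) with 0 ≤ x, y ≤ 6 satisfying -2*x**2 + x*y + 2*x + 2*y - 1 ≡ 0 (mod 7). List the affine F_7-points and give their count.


Affine F_7-points: {(0, 4), (1, 5), (2, 3), (3, 4), (4, 3), (6, 5)}; count = 6.

For each of the 49 pairs (x, y) ∈ F_7², evaluate f(x, y) mod 7. Record the zeros.
  x = 0: [0↦6, 1↦1, 2↦3, 3↦5, 4↦0, 5↦2, 6↦4]  zeros at y ∈ {4}
  x = 1: [0↦6, 1↦2, 2↦5, 3↦1, 4↦4, 5↦0, 6↦3]  zeros at y ∈ {5}
  x = 2: [0↦2, 1↦6, 2↦3, 3↦0, 4↦4, 5↦1, 6↦5]  zeros at y ∈ {3}
  x = 3: [0↦1, 1↦6, 2↦4, 3↦2, 4↦0, 5↦5, 6↦3]  zeros at y ∈ {4}
  x = 4: [0↦3, 1↦2, 2↦1, 3↦0, 4↦6, 5↦5, 6↦4]  zeros at y ∈ {3}
  x = 5: [0↦1, 1↦1, 2↦1, 3↦1, 4↦1, 5↦1, 6↦1]  zeros at y ∈ ∅
  x = 6: [0↦2, 1↦3, 2↦4, 3↦5, 4↦6, 5↦0, 6↦1]  zeros at y ∈ {5}
Collecting zeros: affine points = {(0, 4), (1, 5), (2, 3), (3, 4), (4, 3), (6, 5)}.
Total count |C(F_7)_aff| = 6.


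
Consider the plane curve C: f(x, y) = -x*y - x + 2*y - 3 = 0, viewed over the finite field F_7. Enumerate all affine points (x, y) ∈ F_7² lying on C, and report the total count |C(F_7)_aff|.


Affine F_7-points: {(0, 5), (1, 4), (3, 1), (4, 0), (5, 2), (6, 3)}; count = 6.

For each of the 49 pairs (x, y) ∈ F_7², evaluate f(x, y) mod 7. Record the zeros.
  x = 0: [0↦4, 1↦6, 2↦1, 3↦3, 4↦5, 5↦0, 6↦2]  zeros at y ∈ {5}
  x = 1: [0↦3, 1↦4, 2↦5, 3↦6, 4↦0, 5↦1, 6↦2]  zeros at y ∈ {4}
  x = 2: [0↦2, 1↦2, 2↦2, 3↦2, 4↦2, 5↦2, 6↦2]  zeros at y ∈ ∅
  x = 3: [0↦1, 1↦0, 2↦6, 3↦5, 4↦4, 5↦3, 6↦2]  zeros at y ∈ {1}
  x = 4: [0↦0, 1↦5, 2↦3, 3↦1, 4↦6, 5↦4, 6↦2]  zeros at y ∈ {0}
  x = 5: [0↦6, 1↦3, 2↦0, 3↦4, 4↦1, 5↦5, 6↦2]  zeros at y ∈ {2}
  x = 6: [0↦5, 1↦1, 2↦4, 3↦0, 4↦3, 5↦6, 6↦2]  zeros at y ∈ {3}
Collecting zeros: affine points = {(0, 5), (1, 4), (3, 1), (4, 0), (5, 2), (6, 3)}.
Total count |C(F_7)_aff| = 6.


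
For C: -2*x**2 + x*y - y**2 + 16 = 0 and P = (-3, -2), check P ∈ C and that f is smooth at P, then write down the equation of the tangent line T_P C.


Tangent line at P: 10*x + y + 32 = 0.

Step 1: f(-3, -2) = 0, so P lies on C.
Step 2: partial derivatives
  f_x(x, y) = -4*x + y, f_y(x, y) = x - 2*y.
  f_x(P) = 10, f_y(P) = 1 (gradient nonzero, so P is smooth).
Step 3: tangent line at P: 10·(x − -3) + 1·(y − -2) = 0.
Expanding: 10*x + y + 32 = 0.


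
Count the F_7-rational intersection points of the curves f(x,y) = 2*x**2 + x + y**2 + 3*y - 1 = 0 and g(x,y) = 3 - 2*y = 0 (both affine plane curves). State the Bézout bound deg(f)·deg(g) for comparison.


Common zeros: {(1, 5), (2, 5)}; count = 2; Bézout bound = 2.

deg(f) = 2, deg(g) = 1, so Bézout bound = 2.
Scan x ∈ F_7. For each x, list the y ∈ F_7 with f(x, y) ≡ 0 and those with g(x, y) ≡ 0 (mod 7); the common zeros in that column are the intersection.
  x = 0: f ≡ 0 at y ∈ ∅; g ≡ 0 at y ∈ {5}; common: ∅.
  x = 1: f ≡ 0 at y ∈ {5, 6}; g ≡ 0 at y ∈ {5}; common: {5}.
  x = 2: f ≡ 0 at y ∈ {5, 6}; g ≡ 0 at y ∈ {5}; common: {5}.
  x = 3: f ≡ 0 at y ∈ ∅; g ≡ 0 at y ∈ {5}; common: ∅.
  x = 4: f ≡ 0 at y ∈ {0, 4}; g ≡ 0 at y ∈ {5}; common: ∅.
  x = 5: f ≡ 0 at y ∈ ∅; g ≡ 0 at y ∈ {5}; common: ∅.
  x = 6: f ≡ 0 at y ∈ {0, 4}; g ≡ 0 at y ∈ {5}; common: ∅.
Collecting: common zeros = {(1, 5), (2, 5)}, so the count is 2.
Comparison with the Bézout bound: 2 ≤ 2 = deg(f)·deg(g), as expected for curves with no common component (the bound is attained).


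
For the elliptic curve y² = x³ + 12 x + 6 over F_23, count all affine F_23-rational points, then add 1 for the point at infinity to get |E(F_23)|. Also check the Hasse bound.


Affine points = {(0, 11), (0, 12), (3, 0), (4, 7), (4, 16), (6, 8), (6, 15), (8, 4), (8, 19), (13, 6), (13, 17), (16, 4), (16, 19), (19, 3), (19, 20), (20, 9), (20, 14), (22, 4), (22, 19)}; affine count = 19; |E(F_23)| = 20.

Discriminant check: Δ ∝ 4a³ + 27b² = 4·12³ + 27·6² = 4·1728 + 27·36 ≡ 18 (mod 23). Nonzero ⇒ E is nonsingular.
For each x ∈ F_23, compute rhs = x³ + 12·x + 6 mod 23, then count y ∈ F_23 with y² ≡ rhs.
  x = 0: rhs = 6, matching y values: 11, 12 (2 points).
  x = 1: rhs = 19, matching y values: none (0 points).
  x = 2: rhs = 15, matching y values: none (0 points).
  x = 3: rhs = 0, matching y values: 0 (1 points).
  x = 4: rhs = 3, matching y values: 7, 16 (2 points).
  x = 5: rhs = 7, matching y values: none (0 points).
  x = 6: rhs = 18, matching y values: 8, 15 (2 points).
  x = 7: rhs = 19, matching y values: none (0 points).
  x = 8: rhs = 16, matching y values: 4, 19 (2 points).
  x = 9: rhs = 15, matching y values: none (0 points).
  x = 10: rhs = 22, matching y values: none (0 points).
  x = 11: rhs = 20, matching y values: none (0 points).
  x = 12: rhs = 15, matching y values: none (0 points).
  x = 13: rhs = 13, matching y values: 6, 17 (2 points).
  x = 14: rhs = 20, matching y values: none (0 points).
  x = 15: rhs = 19, matching y values: none (0 points).
  x = 16: rhs = 16, matching y values: 4, 19 (2 points).
  x = 17: rhs = 17, matching y values: none (0 points).
  x = 18: rhs = 5, matching y values: none (0 points).
  x = 19: rhs = 9, matching y values: 3, 20 (2 points).
  x = 20: rhs = 12, matching y values: 9, 14 (2 points).
  x = 21: rhs = 20, matching y values: none (0 points).
  x = 22: rhs = 16, matching y values: 4, 19 (2 points).
Total affine count: 19.
Full point count |E(F_23)| = 19 + 1 = 20.
Hasse bound: |20 − (23+1)| = |-4| = 4 ≤ 2√23 ≈ 9.5917 ✓.


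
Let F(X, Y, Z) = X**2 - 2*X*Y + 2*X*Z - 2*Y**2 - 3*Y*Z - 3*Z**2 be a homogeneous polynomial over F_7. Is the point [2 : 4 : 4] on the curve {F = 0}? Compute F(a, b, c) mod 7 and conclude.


F(2,4,4) ≡ 2 (mod 7); P is NOT on the curve.

Evaluate F(2, 4, 4) term-by-term (mod 7).
  X**2 ↦ 1·4·1·1 = 4
  -2*X*Y ↦ -2·2·4·1 = -16
  2*X*Z ↦ 2·2·1·4 = 16
  -2*Y**2 ↦ -2·1·16·1 = -32
  -3*Y*Z ↦ -3·1·4·4 = -48
  -3*Z**2 ↦ -3·1·1·16 = -48
Sum: F(2, 4, 4) = (4) + (-16) + (16) + (-32) + (-48) + (-48) = -124.
Reducing mod 7: -124 ≡ 2 (mod 7).
Since F(a, b, c) ≡ 2 ≠ 0 (mod 7), P does NOT lie on the curve.


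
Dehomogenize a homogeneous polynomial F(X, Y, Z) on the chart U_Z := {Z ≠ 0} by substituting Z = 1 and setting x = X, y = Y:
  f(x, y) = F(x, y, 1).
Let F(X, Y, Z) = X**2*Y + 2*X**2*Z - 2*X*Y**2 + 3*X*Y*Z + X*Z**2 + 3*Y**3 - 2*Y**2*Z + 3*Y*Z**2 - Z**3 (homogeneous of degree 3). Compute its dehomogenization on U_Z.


f(x, y) = x**2*y + 2*x**2 - 2*x*y**2 + 3*x*y + x + 3*y**3 - 2*y**2 + 3*y - 1

On U_Z we set Z = 1. Each monomial c·X^i·Y^j·Z^k in F becomes c·x^i·y^j·1^k = c·x^i·y^j.
Substituting Z = 1: F(X, Y, 1) = x**2*y + 2*x**2 - 2*x*y**2 + 3*x*y + x + 3*y**3 - 2*y**2 + 3*y - 1.
Note: deg(f) ≤ deg(F) = 3; strict inequality happens when F is divisible by Z (lost terms).


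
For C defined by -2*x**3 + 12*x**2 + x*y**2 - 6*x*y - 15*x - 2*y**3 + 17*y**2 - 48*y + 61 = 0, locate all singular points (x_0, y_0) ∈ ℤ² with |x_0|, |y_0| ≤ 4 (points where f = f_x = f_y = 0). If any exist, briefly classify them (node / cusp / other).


Singular points: {(2, 3)}; classification: cusp.

Compute partial derivatives:
  f_x = -6*x**2 + 24*x + y**2 - 6*y - 15.
  f_y = 2*x*y - 6*x - 6*y**2 + 34*y - 48.
Scan x_0 ∈ {−4, ..., 4}. For each x_0, f_y(x_0, y) is a polynomial in y; find its integer roots y ∈ {−4, ..., 4}, then test f_x and f at those candidates.
  x = -4: f_y(-4, y) = -6*y**2 + 26*y - 24; vanishes at y ∈ {3}. (-4, 3): f_x = -216 ≠ 0.
  x = -3: f_y(-3, y) = -6*y**2 + 28*y - 30; vanishes at y ∈ {3}. (-3, 3): f_x = -150 ≠ 0.
  x = -2: f_y(-2, y) = -6*y**2 + 30*y - 36; vanishes at y ∈ {2, 3}. (-2, 2): f_x = -95 ≠ 0; (-2, 3): f_x = -96 ≠ 0.
  x = -1: f_y(-1, y) = -6*y**2 + 32*y - 42; vanishes at y ∈ {3}. (-1, 3): f_x = -54 ≠ 0.
  x = 0: f_y(0, y) = -6*y**2 + 34*y - 48; vanishes at y ∈ {3}. (0, 3): f_x = -24 ≠ 0.
  x = 1: f_y(1, y) = -6*y**2 + 36*y - 54; vanishes at y ∈ {3}. (1, 3): f_x = -6 ≠ 0.
  x = 2: f_y(2, y) = -6*y**2 + 38*y - 60; vanishes at y ∈ {3}. (2, 3): f_x = 0, f = 0 — SINGULAR.
  x = 3: f_y(3, y) = -6*y**2 + 40*y - 66; vanishes at y ∈ {3}. (3, 3): f_x = -6 ≠ 0.
  x = 4: f_y(4, y) = -6*y**2 + 42*y - 72; vanishes at y ∈ {3, 4}. (4, 3): f_x = -24 ≠ 0; (4, 4): f_x = -23 ≠ 0.
Only singular point on the grid: (2, 3).
Classify: substitute x = 2 + u, y = 3 + v and expand: f = -2*u**3 + u*v**2 - 2*v**3 + v**2.
No constant or linear terms (consistent with a singular point). Quadratic part: v**2. Cubic part: -2*u**3 + u*v**2 - 2*v**3.
The quadratic part v**2 is a perfect square, so there is a single (double) tangent line v = 0, i.e. y = 3. Restricting the cubic part to that line (v = 0) leaves -2*u**3 ≠ 0, so f is not divisible by v and the branch is v² ≈ 2*u**3 to lowest order — this is a cusp.
Classification: cusp.


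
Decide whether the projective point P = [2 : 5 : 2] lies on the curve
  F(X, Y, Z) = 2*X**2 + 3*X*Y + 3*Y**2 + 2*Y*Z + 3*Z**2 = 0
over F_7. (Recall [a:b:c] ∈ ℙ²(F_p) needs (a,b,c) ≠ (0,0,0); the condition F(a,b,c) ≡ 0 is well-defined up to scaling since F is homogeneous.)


F(2,5,2) ≡ 5 (mod 7); P is NOT on the curve.

Evaluate F(2, 5, 2) term-by-term (mod 7).
  2*X**2 ↦ 2·4·1·1 = 8
  3*X*Y ↦ 3·2·5·1 = 30
  3*Y**2 ↦ 3·1·25·1 = 75
  2*Y*Z ↦ 2·1·5·2 = 20
  3*Z**2 ↦ 3·1·1·4 = 12
Sum: F(2, 5, 2) = (8) + (30) + (75) + (20) + (12) = 145.
Reducing mod 7: 145 ≡ 5 (mod 7).
Since F(a, b, c) ≡ 5 ≠ 0 (mod 7), P does NOT lie on the curve.


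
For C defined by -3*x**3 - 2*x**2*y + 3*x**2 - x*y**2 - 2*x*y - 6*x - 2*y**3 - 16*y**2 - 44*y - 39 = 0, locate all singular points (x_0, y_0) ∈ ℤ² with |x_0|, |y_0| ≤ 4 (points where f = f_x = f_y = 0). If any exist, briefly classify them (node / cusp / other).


Singular points: {(1, -3)}; classification: cusp.

Compute partial derivatives:
  f_x = -9*x**2 - 4*x*y + 6*x - y**2 - 2*y - 6.
  f_y = -2*x**2 - 2*x*y - 2*x - 6*y**2 - 32*y - 44.
Scan x_0 ∈ {−4, ..., 4}. For each x_0, f_y(x_0, y) is a polynomial in y; find its integer roots y ∈ {−4, ..., 4}, then test f_x and f at those candidates.
  x = -4: f_y(-4, y) = -6*y**2 - 24*y - 68; no integer root y with |y| ≤ 4.
  x = -3: f_y(-3, y) = -6*y**2 - 26*y - 56; no integer root y with |y| ≤ 4.
  x = -2: f_y(-2, y) = -6*y**2 - 28*y - 48; no integer root y with |y| ≤ 4.
  x = -1: f_y(-1, y) = -6*y**2 - 30*y - 44; no integer root y with |y| ≤ 4.
  x = 0: f_y(0, y) = -6*y**2 - 32*y - 44; no integer root y with |y| ≤ 4.
  x = 1: f_y(1, y) = -6*y**2 - 34*y - 48; vanishes at y ∈ {-3}. (1, -3): f_x = 0, f = 0 — SINGULAR.
  x = 2: f_y(2, y) = -6*y**2 - 36*y - 56; no integer root y with |y| ≤ 4.
  x = 3: f_y(3, y) = -6*y**2 - 38*y - 68; no integer root y with |y| ≤ 4.
  x = 4: f_y(4, y) = -6*y**2 - 40*y - 84; no integer root y with |y| ≤ 4.
Only singular point on the grid: (1, -3).
Classify: substitute x = 1 + u, y = -3 + v and expand: f = -3*u**3 - 2*u**2*v - u*v**2 - 2*v**3 + v**2.
No constant or linear terms (consistent with a singular point). Quadratic part: v**2. Cubic part: -3*u**3 - 2*u**2*v - u*v**2 - 2*v**3.
The quadratic part v**2 is a perfect square, so there is a single (double) tangent line v = 0, i.e. y = -3. Restricting the cubic part to that line (v = 0) leaves -3*u**3 ≠ 0, so f is not divisible by v and the branch is v² ≈ 3*u**3 to lowest order — this is a cusp.
Classification: cusp.


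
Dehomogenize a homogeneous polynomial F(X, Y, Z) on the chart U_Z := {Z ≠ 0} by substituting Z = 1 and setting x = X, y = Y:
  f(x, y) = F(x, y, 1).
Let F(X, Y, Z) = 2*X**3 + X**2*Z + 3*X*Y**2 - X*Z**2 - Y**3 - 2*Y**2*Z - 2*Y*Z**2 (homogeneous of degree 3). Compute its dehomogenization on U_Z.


f(x, y) = 2*x**3 + x**2 + 3*x*y**2 - x - y**3 - 2*y**2 - 2*y

On U_Z we set Z = 1. Each monomial c·X^i·Y^j·Z^k in F becomes c·x^i·y^j·1^k = c·x^i·y^j.
Substituting Z = 1: F(X, Y, 1) = 2*x**3 + x**2 + 3*x*y**2 - x - y**3 - 2*y**2 - 2*y.
Note: deg(f) ≤ deg(F) = 3; strict inequality happens when F is divisible by Z (lost terms).


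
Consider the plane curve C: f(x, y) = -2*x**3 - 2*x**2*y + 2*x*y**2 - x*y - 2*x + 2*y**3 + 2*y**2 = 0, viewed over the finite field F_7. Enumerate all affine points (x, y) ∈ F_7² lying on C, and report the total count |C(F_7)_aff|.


Affine F_7-points: {(0, 0), (0, 6), (1, 3), (2, 2), (3, 4), (5, 1)}; count = 6.

For each of the 49 pairs (x, y) ∈ F_7², evaluate f(x, y) mod 7. Record the zeros.
  x = 0: [0↦0, 1↦4, 2↦3, 3↦2, 4↦6, 5↦6, 6↦0]  zeros at y ∈ {0, 6}
  x = 1: [0↦3, 1↦6, 2↦1, 3↦0, 4↦1, 5↦2, 6↦1]  zeros at y ∈ {3}
  x = 2: [0↦1, 1↦6, 2↦0, 3↦2, 4↦3, 5↦1, 6↦1]  zeros at y ∈ {2}
  x = 3: [0↦3, 1↦6, 2↦2, 3↦3, 4↦0, 5↦5, 6↦2]  zeros at y ∈ {4}
  x = 4: [0↦4, 1↦1, 2↦2, 3↦5, 4↦1, 5↦2, 6↦6]  zeros at y ∈ ∅
  x = 5: [0↦6, 1↦0, 2↦2, 3↦3, 4↦1, 5↦1, 6↦1]  zeros at y ∈ {1}
  x = 6: [0↦4, 1↦5, 2↦4, 3↦6, 4↦2, 5↦4, 6↦3]  zeros at y ∈ ∅
Collecting zeros: affine points = {(0, 0), (0, 6), (1, 3), (2, 2), (3, 4), (5, 1)}.
Total count |C(F_7)_aff| = 6.


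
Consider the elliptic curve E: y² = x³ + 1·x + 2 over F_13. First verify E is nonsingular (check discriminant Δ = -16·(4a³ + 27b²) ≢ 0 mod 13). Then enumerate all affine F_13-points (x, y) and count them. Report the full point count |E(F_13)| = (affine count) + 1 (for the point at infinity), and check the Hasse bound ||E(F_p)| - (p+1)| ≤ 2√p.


Affine points = {(1, 2), (1, 11), (2, 5), (2, 8), (6, 4), (6, 9), (7, 1), (7, 12), (9, 5), (9, 8), (12, 0)}; affine count = 11; |E(F_13)| = 12.

Discriminant check: Δ ∝ 4a³ + 27b² = 4·1³ + 27·2² = 4·1 + 27·4 ≡ 8 (mod 13). Nonzero ⇒ E is nonsingular.
For each x ∈ F_13, compute rhs = x³ + 1·x + 2 mod 13, then count y ∈ F_13 with y² ≡ rhs.
  x = 0: rhs = 2, matching y values: none (0 points).
  x = 1: rhs = 4, matching y values: 2, 11 (2 points).
  x = 2: rhs = 12, matching y values: 5, 8 (2 points).
  x = 3: rhs = 6, matching y values: none (0 points).
  x = 4: rhs = 5, matching y values: none (0 points).
  x = 5: rhs = 2, matching y values: none (0 points).
  x = 6: rhs = 3, matching y values: 4, 9 (2 points).
  x = 7: rhs = 1, matching y values: 1, 12 (2 points).
  x = 8: rhs = 2, matching y values: none (0 points).
  x = 9: rhs = 12, matching y values: 5, 8 (2 points).
  x = 10: rhs = 11, matching y values: none (0 points).
  x = 11: rhs = 5, matching y values: none (0 points).
  x = 12: rhs = 0, matching y values: 0 (1 points).
Total affine count: 11.
Full point count |E(F_13)| = 11 + 1 = 12.
Hasse bound: |12 − (13+1)| = |-2| = 2 ≤ 2√13 ≈ 7.2111 ✓.


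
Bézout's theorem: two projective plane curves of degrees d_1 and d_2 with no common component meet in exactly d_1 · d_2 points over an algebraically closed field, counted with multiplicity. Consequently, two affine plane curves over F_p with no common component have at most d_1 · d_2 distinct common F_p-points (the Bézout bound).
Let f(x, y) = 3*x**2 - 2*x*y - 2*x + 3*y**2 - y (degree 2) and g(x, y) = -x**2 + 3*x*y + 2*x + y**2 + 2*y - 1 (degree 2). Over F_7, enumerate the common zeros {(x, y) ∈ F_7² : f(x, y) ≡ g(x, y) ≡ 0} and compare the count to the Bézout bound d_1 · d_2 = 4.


Common zeros: {(1, 2)}; count = 1; Bézout bound = 4.

deg(f) = 2, deg(g) = 2, so Bézout bound = 4.
Scan x ∈ F_7. For each x, list the y ∈ F_7 with f(x, y) ≡ 0 and those with g(x, y) ≡ 0 (mod 7); the common zeros in that column are the intersection.
  x = 0: f ≡ 0 at y ∈ {0, 5}; g ≡ 0 at y ∈ {2, 3}; common: ∅.
  x = 1: f ≡ 0 at y ∈ {2, 6}; g ≡ 0 at y ∈ {0, 2}; common: {2}.
  x = 2: f ≡ 0 at y ∈ ∅; g ≡ 0 at y ∈ ∅; common: ∅.
  x = 3: f ≡ 0 at y ∈ {0}; g ≡ 0 at y ∈ {4, 6}; common: ∅.
  x = 4: f ≡ 0 at y ∈ {5}; g ≡ 0 at y ∈ {3, 4}; common: ∅.
  x = 5: f ≡ 0 at y ∈ ∅; g ≡ 0 at y ∈ ∅; common: ∅.
  x = 6: f ≡ 0 at y ∈ {3, 6}; g ≡ 0 at y ∈ ∅; common: ∅.
Collecting: common zeros = {(1, 2)}, so the count is 1.
Comparison with the Bézout bound: 1 ≤ 4 = deg(f)·deg(g), as expected for curves with no common component (the affine F_7-count falls short of the bound because intersections may lie at infinity, over extension fields, or carry multiplicity).


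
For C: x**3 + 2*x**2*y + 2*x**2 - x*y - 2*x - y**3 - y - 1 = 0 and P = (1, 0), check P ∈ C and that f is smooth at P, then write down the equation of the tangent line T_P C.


Tangent line at P: 5*x - 5 = 0.

Step 1: f(1, 0) = 0, so P lies on C.
Step 2: partial derivatives
  f_x(x, y) = 3*x**2 + 4*x*y + 4*x - y - 2, f_y(x, y) = 2*x**2 - x - 3*y**2 - 1.
  f_x(P) = 5, f_y(P) = 0 (gradient nonzero, so P is smooth).
Step 3: tangent line at P: 5·(x − 1) + 0·(y − 0) = 0.
Expanding: 5*x - 5 = 0.


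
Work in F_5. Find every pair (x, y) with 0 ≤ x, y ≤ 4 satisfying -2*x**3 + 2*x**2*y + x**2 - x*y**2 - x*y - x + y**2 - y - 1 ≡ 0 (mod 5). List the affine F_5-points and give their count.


Affine F_5-points: {(0, 3), (2, 0), (3, 3), (3, 4), (4, 2)}; count = 5.

For each of the 25 pairs (x, y) ∈ F_5², evaluate f(x, y) mod 5. Record the zeros.
  x = 0: [0↦4, 1↦4, 2↦1, 3↦0, 4↦1]  zeros at y ∈ {3}
  x = 1: [0↦2, 1↦2, 2↦2, 3↦2, 4↦2]  zeros at y ∈ ∅
  x = 2: [0↦0, 1↦4, 2↦1, 3↦1, 4↦4]  zeros at y ∈ {0}
  x = 3: [0↦1, 1↦3, 2↦1, 3↦0, 4↦0]  zeros at y ∈ {3, 4}
  x = 4: [0↦3, 1↦2, 2↦0, 3↦2, 4↦3]  zeros at y ∈ {2}
Collecting zeros: affine points = {(0, 3), (2, 0), (3, 3), (3, 4), (4, 2)}.
Total count |C(F_5)_aff| = 5.


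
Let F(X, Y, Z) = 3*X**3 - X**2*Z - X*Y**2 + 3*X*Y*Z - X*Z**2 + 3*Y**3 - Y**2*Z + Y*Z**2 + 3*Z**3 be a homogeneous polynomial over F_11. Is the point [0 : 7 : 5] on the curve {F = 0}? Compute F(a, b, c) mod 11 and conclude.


F(0,7,5) ≡ 3 (mod 11); P is NOT on the curve.

Evaluate F(0, 7, 5) term-by-term (mod 11).
  3*X**3 ↦ 3·0·1·1 = 0
  -X**2*Z ↦ -1·0·1·5 = 0
  -X*Y**2 ↦ -1·0·49·1 = 0
  3*X*Y*Z ↦ 3·0·7·5 = 0
  -X*Z**2 ↦ -1·0·1·25 = 0
  3*Y**3 ↦ 3·1·343·1 = 1029
  -Y**2*Z ↦ -1·1·49·5 = -245
  Y*Z**2 ↦ 1·1·7·25 = 175
  3*Z**3 ↦ 3·1·1·125 = 375
Sum: F(0, 7, 5) = (0) + (0) + (0) + (0) + (0) + (1029) + (-245) + (175) + (375) = 1334.
Reducing mod 11: 1334 ≡ 3 (mod 11).
Since F(a, b, c) ≡ 3 ≠ 0 (mod 11), P does NOT lie on the curve.


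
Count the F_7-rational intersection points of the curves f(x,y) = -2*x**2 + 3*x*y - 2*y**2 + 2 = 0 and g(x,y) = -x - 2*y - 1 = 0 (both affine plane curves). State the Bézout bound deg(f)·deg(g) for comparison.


Common zeros: {(3, 5), (6, 0)}; count = 2; Bézout bound = 2.

deg(f) = 2, deg(g) = 1, so Bézout bound = 2.
Scan x ∈ F_7. For each x, list the y ∈ F_7 with f(x, y) ≡ 0 and those with g(x, y) ≡ 0 (mod 7); the common zeros in that column are the intersection.
  x = 0: f ≡ 0 at y ∈ {1, 6}; g ≡ 0 at y ∈ {3}; common: ∅.
  x = 1: f ≡ 0 at y ∈ {0, 5}; g ≡ 0 at y ∈ {6}; common: ∅.
  x = 2: f ≡ 0 at y ∈ {4, 6}; g ≡ 0 at y ∈ {2}; common: ∅.
  x = 3: f ≡ 0 at y ∈ {3, 5}; g ≡ 0 at y ∈ {5}; common: {5}.
  x = 4: f ≡ 0 at y ∈ {2, 4}; g ≡ 0 at y ∈ {1}; common: ∅.
  x = 5: f ≡ 0 at y ∈ {1, 3}; g ≡ 0 at y ∈ {4}; common: ∅.
  x = 6: f ≡ 0 at y ∈ {0, 2}; g ≡ 0 at y ∈ {0}; common: {0}.
Collecting: common zeros = {(3, 5), (6, 0)}, so the count is 2.
Comparison with the Bézout bound: 2 ≤ 2 = deg(f)·deg(g), as expected for curves with no common component (the bound is attained).


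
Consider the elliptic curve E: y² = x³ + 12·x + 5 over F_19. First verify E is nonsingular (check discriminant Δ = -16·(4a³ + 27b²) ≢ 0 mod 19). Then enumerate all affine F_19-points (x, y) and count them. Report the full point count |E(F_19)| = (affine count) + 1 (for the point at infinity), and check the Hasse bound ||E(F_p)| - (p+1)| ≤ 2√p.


Affine points = {(0, 9), (0, 10), (3, 7), (3, 12), (5, 0), (8, 9), (8, 10), (9, 5), (9, 14), (10, 2), (10, 17), (11, 9), (11, 10), (15, 8), (15, 11), (17, 7), (17, 12), (18, 7), (18, 12)}; affine count = 19; |E(F_19)| = 20.

Discriminant check: Δ ∝ 4a³ + 27b² = 4·12³ + 27·5² = 4·1728 + 27·25 ≡ 6 (mod 19). Nonzero ⇒ E is nonsingular.
For each x ∈ F_19, compute rhs = x³ + 12·x + 5 mod 19, then count y ∈ F_19 with y² ≡ rhs.
  x = 0: rhs = 5, matching y values: 9, 10 (2 points).
  x = 1: rhs = 18, matching y values: none (0 points).
  x = 2: rhs = 18, matching y values: none (0 points).
  x = 3: rhs = 11, matching y values: 7, 12 (2 points).
  x = 4: rhs = 3, matching y values: none (0 points).
  x = 5: rhs = 0, matching y values: 0 (1 points).
  x = 6: rhs = 8, matching y values: none (0 points).
  x = 7: rhs = 14, matching y values: none (0 points).
  x = 8: rhs = 5, matching y values: 9, 10 (2 points).
  x = 9: rhs = 6, matching y values: 5, 14 (2 points).
  x = 10: rhs = 4, matching y values: 2, 17 (2 points).
  x = 11: rhs = 5, matching y values: 9, 10 (2 points).
  x = 12: rhs = 15, matching y values: none (0 points).
  x = 13: rhs = 2, matching y values: none (0 points).
  x = 14: rhs = 10, matching y values: none (0 points).
  x = 15: rhs = 7, matching y values: 8, 11 (2 points).
  x = 16: rhs = 18, matching y values: none (0 points).
  x = 17: rhs = 11, matching y values: 7, 12 (2 points).
  x = 18: rhs = 11, matching y values: 7, 12 (2 points).
Total affine count: 19.
Full point count |E(F_19)| = 19 + 1 = 20.
Hasse bound: |20 − (19+1)| = |0| = 0 ≤ 2√19 ≈ 8.7178 ✓.


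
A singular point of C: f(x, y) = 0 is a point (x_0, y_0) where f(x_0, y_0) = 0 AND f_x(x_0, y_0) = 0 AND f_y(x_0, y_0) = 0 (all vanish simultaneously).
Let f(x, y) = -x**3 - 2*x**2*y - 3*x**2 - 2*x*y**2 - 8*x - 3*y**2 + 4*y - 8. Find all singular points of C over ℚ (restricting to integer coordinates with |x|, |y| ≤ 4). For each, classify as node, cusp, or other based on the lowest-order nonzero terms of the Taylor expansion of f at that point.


Singular points: {(-2, 2)}; classification: node.

Compute partial derivatives:
  f_x = -3*x**2 - 4*x*y - 6*x - 2*y**2 - 8.
  f_y = -2*x**2 - 4*x*y - 6*y + 4.
Scan x_0 ∈ {−4, ..., 4}. For each x_0, f_y(x_0, y) is a polynomial in y; find its integer roots y ∈ {−4, ..., 4}, then test f_x and f at those candidates.
  x = -4: f_y(-4, y) = 10*y - 28; no integer root y with |y| ≤ 4.
  x = -3: f_y(-3, y) = 6*y - 14; no integer root y with |y| ≤ 4.
  x = -2: f_y(-2, y) = 2*y - 4; vanishes at y ∈ {2}. (-2, 2): f_x = 0, f = 0 — SINGULAR.
  x = -1: f_y(-1, y) = 2 - 2*y; vanishes at y ∈ {1}. (-1, 1): f_x = -3 ≠ 0.
  x = 0: f_y(0, y) = 4 - 6*y; no integer root y with |y| ≤ 4.
  x = 1: f_y(1, y) = 2 - 10*y; no integer root y with |y| ≤ 4.
  x = 2: f_y(2, y) = -14*y - 4; no integer root y with |y| ≤ 4.
  x = 3: f_y(3, y) = -18*y - 14; no integer root y with |y| ≤ 4.
  x = 4: f_y(4, y) = -22*y - 28; no integer root y with |y| ≤ 4.
Only singular point on the grid: (-2, 2).
Classify: substitute x = -2 + u, y = 2 + v and expand: f = -u**3 - 2*u**2*v - u**2 - 2*u*v**2 + v**2.
No constant or linear terms (consistent with a singular point). Quadratic part: -u**2 + v**2. Cubic part: -u**3 - 2*u**2*v - 2*u*v**2.
The quadratic part v**2 - u**2 = (v − u)(v + u) splits into two distinct linear factors, so there are two distinct tangent lines y − 2 = ±(x − -2) — this is a node (ordinary double point).
Classification: node.
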